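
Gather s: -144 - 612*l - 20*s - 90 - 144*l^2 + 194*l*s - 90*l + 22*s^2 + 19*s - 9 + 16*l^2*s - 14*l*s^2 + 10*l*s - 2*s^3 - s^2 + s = -144*l^2 - 702*l - 2*s^3 + s^2*(21 - 14*l) + s*(16*l^2 + 204*l) - 243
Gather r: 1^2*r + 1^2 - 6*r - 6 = -5*r - 5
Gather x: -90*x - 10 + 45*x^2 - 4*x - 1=45*x^2 - 94*x - 11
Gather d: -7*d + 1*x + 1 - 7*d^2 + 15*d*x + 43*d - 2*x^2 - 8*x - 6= -7*d^2 + d*(15*x + 36) - 2*x^2 - 7*x - 5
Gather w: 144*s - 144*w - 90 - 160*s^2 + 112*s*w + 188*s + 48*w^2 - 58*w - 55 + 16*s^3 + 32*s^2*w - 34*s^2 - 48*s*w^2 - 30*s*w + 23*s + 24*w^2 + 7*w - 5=16*s^3 - 194*s^2 + 355*s + w^2*(72 - 48*s) + w*(32*s^2 + 82*s - 195) - 150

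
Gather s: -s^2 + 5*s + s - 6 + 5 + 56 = -s^2 + 6*s + 55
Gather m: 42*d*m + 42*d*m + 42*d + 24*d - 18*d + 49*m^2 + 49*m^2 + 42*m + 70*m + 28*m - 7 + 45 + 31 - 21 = 48*d + 98*m^2 + m*(84*d + 140) + 48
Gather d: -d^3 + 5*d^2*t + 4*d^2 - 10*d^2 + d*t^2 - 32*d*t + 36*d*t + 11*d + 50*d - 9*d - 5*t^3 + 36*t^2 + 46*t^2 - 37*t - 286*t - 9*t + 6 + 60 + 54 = -d^3 + d^2*(5*t - 6) + d*(t^2 + 4*t + 52) - 5*t^3 + 82*t^2 - 332*t + 120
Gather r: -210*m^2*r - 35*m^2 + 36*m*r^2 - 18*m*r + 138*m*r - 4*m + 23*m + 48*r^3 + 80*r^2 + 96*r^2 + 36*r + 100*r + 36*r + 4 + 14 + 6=-35*m^2 + 19*m + 48*r^3 + r^2*(36*m + 176) + r*(-210*m^2 + 120*m + 172) + 24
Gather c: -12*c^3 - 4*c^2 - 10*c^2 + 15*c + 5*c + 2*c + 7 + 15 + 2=-12*c^3 - 14*c^2 + 22*c + 24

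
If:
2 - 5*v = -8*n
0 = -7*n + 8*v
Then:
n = -16/29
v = -14/29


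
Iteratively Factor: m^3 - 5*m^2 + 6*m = (m - 2)*(m^2 - 3*m) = (m - 3)*(m - 2)*(m)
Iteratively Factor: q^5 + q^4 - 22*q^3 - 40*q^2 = (q + 2)*(q^4 - q^3 - 20*q^2) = (q - 5)*(q + 2)*(q^3 + 4*q^2) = (q - 5)*(q + 2)*(q + 4)*(q^2) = q*(q - 5)*(q + 2)*(q + 4)*(q)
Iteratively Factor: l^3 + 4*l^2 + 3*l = (l + 1)*(l^2 + 3*l) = (l + 1)*(l + 3)*(l)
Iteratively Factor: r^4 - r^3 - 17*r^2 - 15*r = (r + 3)*(r^3 - 4*r^2 - 5*r) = r*(r + 3)*(r^2 - 4*r - 5) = r*(r - 5)*(r + 3)*(r + 1)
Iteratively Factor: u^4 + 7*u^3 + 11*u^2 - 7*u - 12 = (u + 1)*(u^3 + 6*u^2 + 5*u - 12) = (u - 1)*(u + 1)*(u^2 + 7*u + 12) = (u - 1)*(u + 1)*(u + 3)*(u + 4)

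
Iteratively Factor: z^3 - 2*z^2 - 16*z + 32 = (z - 2)*(z^2 - 16) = (z - 4)*(z - 2)*(z + 4)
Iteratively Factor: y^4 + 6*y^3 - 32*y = (y)*(y^3 + 6*y^2 - 32) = y*(y - 2)*(y^2 + 8*y + 16) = y*(y - 2)*(y + 4)*(y + 4)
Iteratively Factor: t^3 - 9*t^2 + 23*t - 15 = (t - 3)*(t^2 - 6*t + 5) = (t - 5)*(t - 3)*(t - 1)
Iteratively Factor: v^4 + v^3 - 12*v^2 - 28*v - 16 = (v + 2)*(v^3 - v^2 - 10*v - 8) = (v - 4)*(v + 2)*(v^2 + 3*v + 2) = (v - 4)*(v + 2)^2*(v + 1)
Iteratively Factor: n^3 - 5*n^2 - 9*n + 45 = (n - 5)*(n^2 - 9) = (n - 5)*(n + 3)*(n - 3)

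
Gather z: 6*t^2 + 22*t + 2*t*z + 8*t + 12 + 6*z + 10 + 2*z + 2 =6*t^2 + 30*t + z*(2*t + 8) + 24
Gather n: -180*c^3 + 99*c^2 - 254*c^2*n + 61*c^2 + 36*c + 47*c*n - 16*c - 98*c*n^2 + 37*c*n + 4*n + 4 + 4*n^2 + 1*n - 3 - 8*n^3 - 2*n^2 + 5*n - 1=-180*c^3 + 160*c^2 + 20*c - 8*n^3 + n^2*(2 - 98*c) + n*(-254*c^2 + 84*c + 10)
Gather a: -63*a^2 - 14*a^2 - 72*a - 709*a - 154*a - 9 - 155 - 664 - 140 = -77*a^2 - 935*a - 968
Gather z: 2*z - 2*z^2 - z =-2*z^2 + z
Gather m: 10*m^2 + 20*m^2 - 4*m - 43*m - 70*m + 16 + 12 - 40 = 30*m^2 - 117*m - 12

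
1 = 1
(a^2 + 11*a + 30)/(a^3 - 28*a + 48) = (a + 5)/(a^2 - 6*a + 8)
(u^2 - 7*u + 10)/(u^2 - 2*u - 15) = (u - 2)/(u + 3)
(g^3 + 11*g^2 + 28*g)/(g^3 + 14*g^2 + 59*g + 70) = g*(g + 4)/(g^2 + 7*g + 10)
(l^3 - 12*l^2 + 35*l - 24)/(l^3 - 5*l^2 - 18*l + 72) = (l^2 - 9*l + 8)/(l^2 - 2*l - 24)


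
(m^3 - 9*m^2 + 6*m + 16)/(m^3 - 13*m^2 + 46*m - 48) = (m + 1)/(m - 3)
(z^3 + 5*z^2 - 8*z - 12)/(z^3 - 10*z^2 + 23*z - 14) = (z^2 + 7*z + 6)/(z^2 - 8*z + 7)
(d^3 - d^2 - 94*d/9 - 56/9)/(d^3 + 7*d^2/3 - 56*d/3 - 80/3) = (9*d^2 + 27*d + 14)/(3*(3*d^2 + 19*d + 20))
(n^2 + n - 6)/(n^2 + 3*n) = (n - 2)/n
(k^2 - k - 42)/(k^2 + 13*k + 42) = (k - 7)/(k + 7)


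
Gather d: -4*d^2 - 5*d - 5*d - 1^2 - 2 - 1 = -4*d^2 - 10*d - 4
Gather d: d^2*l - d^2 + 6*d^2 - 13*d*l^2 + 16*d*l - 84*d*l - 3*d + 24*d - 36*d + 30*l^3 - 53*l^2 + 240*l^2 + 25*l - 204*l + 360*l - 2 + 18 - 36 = d^2*(l + 5) + d*(-13*l^2 - 68*l - 15) + 30*l^3 + 187*l^2 + 181*l - 20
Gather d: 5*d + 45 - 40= 5*d + 5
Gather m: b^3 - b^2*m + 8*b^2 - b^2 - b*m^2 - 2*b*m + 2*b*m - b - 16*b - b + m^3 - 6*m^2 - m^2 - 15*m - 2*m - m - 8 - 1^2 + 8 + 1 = b^3 + 7*b^2 - 18*b + m^3 + m^2*(-b - 7) + m*(-b^2 - 18)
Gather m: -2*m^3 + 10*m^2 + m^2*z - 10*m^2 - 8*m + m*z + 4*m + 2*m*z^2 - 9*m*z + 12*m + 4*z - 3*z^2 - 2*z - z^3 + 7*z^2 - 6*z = -2*m^3 + m^2*z + m*(2*z^2 - 8*z + 8) - z^3 + 4*z^2 - 4*z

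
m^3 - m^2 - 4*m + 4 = (m - 2)*(m - 1)*(m + 2)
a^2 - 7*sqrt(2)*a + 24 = (a - 4*sqrt(2))*(a - 3*sqrt(2))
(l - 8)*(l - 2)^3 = l^4 - 14*l^3 + 60*l^2 - 104*l + 64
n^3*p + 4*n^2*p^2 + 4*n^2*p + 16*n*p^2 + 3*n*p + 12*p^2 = (n + 3)*(n + 4*p)*(n*p + p)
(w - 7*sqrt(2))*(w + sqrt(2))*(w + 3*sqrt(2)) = w^3 - 3*sqrt(2)*w^2 - 50*w - 42*sqrt(2)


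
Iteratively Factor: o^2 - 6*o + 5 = (o - 5)*(o - 1)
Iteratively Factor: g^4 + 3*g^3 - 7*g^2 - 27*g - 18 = (g - 3)*(g^3 + 6*g^2 + 11*g + 6) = (g - 3)*(g + 3)*(g^2 + 3*g + 2) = (g - 3)*(g + 1)*(g + 3)*(g + 2)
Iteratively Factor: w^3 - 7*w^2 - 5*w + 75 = (w - 5)*(w^2 - 2*w - 15) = (w - 5)*(w + 3)*(w - 5)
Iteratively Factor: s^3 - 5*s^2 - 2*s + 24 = (s + 2)*(s^2 - 7*s + 12) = (s - 3)*(s + 2)*(s - 4)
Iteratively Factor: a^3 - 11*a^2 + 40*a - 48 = (a - 4)*(a^2 - 7*a + 12) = (a - 4)^2*(a - 3)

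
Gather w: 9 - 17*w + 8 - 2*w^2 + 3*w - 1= -2*w^2 - 14*w + 16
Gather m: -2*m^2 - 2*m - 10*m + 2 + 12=-2*m^2 - 12*m + 14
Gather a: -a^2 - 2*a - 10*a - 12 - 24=-a^2 - 12*a - 36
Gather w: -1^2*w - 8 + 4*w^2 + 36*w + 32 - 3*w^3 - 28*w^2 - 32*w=-3*w^3 - 24*w^2 + 3*w + 24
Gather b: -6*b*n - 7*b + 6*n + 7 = b*(-6*n - 7) + 6*n + 7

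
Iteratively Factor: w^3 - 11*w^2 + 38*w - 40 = (w - 2)*(w^2 - 9*w + 20) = (w - 5)*(w - 2)*(w - 4)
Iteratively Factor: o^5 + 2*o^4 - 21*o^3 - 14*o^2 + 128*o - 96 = (o - 3)*(o^4 + 5*o^3 - 6*o^2 - 32*o + 32) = (o - 3)*(o - 1)*(o^3 + 6*o^2 - 32) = (o - 3)*(o - 1)*(o + 4)*(o^2 + 2*o - 8) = (o - 3)*(o - 2)*(o - 1)*(o + 4)*(o + 4)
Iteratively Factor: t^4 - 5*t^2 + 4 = (t + 1)*(t^3 - t^2 - 4*t + 4) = (t + 1)*(t + 2)*(t^2 - 3*t + 2) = (t - 1)*(t + 1)*(t + 2)*(t - 2)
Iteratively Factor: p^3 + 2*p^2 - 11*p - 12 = (p + 1)*(p^2 + p - 12) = (p + 1)*(p + 4)*(p - 3)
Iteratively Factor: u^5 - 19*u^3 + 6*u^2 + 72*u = (u)*(u^4 - 19*u^2 + 6*u + 72) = u*(u + 4)*(u^3 - 4*u^2 - 3*u + 18) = u*(u + 2)*(u + 4)*(u^2 - 6*u + 9) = u*(u - 3)*(u + 2)*(u + 4)*(u - 3)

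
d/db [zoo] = 0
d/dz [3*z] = 3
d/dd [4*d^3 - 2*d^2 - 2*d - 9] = 12*d^2 - 4*d - 2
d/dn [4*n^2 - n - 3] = 8*n - 1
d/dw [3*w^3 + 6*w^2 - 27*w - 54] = 9*w^2 + 12*w - 27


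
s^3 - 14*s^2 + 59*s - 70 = (s - 7)*(s - 5)*(s - 2)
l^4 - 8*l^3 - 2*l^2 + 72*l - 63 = (l - 7)*(l - 3)*(l - 1)*(l + 3)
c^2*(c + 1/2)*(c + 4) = c^4 + 9*c^3/2 + 2*c^2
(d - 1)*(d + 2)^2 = d^3 + 3*d^2 - 4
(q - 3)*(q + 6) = q^2 + 3*q - 18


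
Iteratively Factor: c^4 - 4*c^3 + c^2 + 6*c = (c + 1)*(c^3 - 5*c^2 + 6*c) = c*(c + 1)*(c^2 - 5*c + 6) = c*(c - 3)*(c + 1)*(c - 2)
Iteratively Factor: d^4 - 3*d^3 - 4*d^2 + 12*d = (d - 3)*(d^3 - 4*d) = (d - 3)*(d - 2)*(d^2 + 2*d) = (d - 3)*(d - 2)*(d + 2)*(d)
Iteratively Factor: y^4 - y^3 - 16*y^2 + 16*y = (y + 4)*(y^3 - 5*y^2 + 4*y) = (y - 4)*(y + 4)*(y^2 - y) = y*(y - 4)*(y + 4)*(y - 1)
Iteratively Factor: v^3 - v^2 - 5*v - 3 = (v + 1)*(v^2 - 2*v - 3) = (v - 3)*(v + 1)*(v + 1)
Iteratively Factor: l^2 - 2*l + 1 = (l - 1)*(l - 1)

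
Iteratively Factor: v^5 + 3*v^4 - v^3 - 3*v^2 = (v)*(v^4 + 3*v^3 - v^2 - 3*v) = v*(v + 3)*(v^3 - v) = v^2*(v + 3)*(v^2 - 1) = v^2*(v + 1)*(v + 3)*(v - 1)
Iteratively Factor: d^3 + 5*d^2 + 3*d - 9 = (d - 1)*(d^2 + 6*d + 9) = (d - 1)*(d + 3)*(d + 3)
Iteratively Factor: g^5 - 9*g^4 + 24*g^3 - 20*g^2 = (g - 2)*(g^4 - 7*g^3 + 10*g^2) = g*(g - 2)*(g^3 - 7*g^2 + 10*g) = g*(g - 5)*(g - 2)*(g^2 - 2*g) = g*(g - 5)*(g - 2)^2*(g)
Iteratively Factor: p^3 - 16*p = (p)*(p^2 - 16) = p*(p + 4)*(p - 4)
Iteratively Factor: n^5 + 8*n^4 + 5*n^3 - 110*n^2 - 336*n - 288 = (n + 2)*(n^4 + 6*n^3 - 7*n^2 - 96*n - 144) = (n + 2)*(n + 4)*(n^3 + 2*n^2 - 15*n - 36) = (n + 2)*(n + 3)*(n + 4)*(n^2 - n - 12) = (n + 2)*(n + 3)^2*(n + 4)*(n - 4)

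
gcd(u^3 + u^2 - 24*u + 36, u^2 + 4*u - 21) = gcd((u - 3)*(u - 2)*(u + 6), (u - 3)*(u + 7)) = u - 3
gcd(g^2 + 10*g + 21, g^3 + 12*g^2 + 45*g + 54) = g + 3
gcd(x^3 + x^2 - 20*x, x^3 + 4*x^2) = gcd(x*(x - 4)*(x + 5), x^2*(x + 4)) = x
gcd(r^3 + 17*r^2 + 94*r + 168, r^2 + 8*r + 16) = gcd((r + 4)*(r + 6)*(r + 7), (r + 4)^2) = r + 4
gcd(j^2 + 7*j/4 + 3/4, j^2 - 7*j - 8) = j + 1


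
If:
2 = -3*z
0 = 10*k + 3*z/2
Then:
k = 1/10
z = -2/3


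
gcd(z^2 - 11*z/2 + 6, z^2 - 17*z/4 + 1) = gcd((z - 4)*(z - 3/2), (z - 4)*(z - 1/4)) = z - 4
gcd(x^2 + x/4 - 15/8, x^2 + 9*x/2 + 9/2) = x + 3/2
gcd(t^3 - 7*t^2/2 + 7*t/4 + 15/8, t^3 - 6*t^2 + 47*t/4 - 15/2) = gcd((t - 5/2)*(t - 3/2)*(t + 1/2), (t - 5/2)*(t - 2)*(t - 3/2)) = t^2 - 4*t + 15/4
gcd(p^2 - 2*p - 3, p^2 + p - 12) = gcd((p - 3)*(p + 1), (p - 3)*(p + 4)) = p - 3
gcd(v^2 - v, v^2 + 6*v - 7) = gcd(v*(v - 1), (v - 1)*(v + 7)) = v - 1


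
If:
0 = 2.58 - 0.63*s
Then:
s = 4.10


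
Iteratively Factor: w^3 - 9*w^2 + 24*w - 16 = (w - 4)*(w^2 - 5*w + 4) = (w - 4)*(w - 1)*(w - 4)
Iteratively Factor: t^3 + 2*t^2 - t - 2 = (t + 2)*(t^2 - 1) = (t - 1)*(t + 2)*(t + 1)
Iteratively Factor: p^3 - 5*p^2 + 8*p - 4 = (p - 2)*(p^2 - 3*p + 2) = (p - 2)*(p - 1)*(p - 2)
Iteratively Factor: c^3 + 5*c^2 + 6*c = (c + 3)*(c^2 + 2*c) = (c + 2)*(c + 3)*(c)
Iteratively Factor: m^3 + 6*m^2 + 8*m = (m + 4)*(m^2 + 2*m) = (m + 2)*(m + 4)*(m)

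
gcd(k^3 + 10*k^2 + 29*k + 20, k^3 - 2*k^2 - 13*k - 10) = k + 1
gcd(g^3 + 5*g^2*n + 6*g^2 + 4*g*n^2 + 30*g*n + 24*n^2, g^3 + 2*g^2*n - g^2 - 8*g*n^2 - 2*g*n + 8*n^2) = g + 4*n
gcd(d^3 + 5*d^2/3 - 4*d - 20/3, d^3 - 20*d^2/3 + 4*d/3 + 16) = d - 2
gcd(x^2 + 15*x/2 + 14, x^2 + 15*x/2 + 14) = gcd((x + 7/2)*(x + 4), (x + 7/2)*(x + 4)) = x^2 + 15*x/2 + 14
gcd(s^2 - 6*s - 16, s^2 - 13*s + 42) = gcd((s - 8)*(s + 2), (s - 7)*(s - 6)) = 1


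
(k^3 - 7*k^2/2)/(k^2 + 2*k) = k*(2*k - 7)/(2*(k + 2))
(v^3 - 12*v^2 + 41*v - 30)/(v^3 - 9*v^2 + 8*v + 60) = (v - 1)/(v + 2)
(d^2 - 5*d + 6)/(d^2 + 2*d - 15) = (d - 2)/(d + 5)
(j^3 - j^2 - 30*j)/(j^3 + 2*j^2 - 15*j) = (j - 6)/(j - 3)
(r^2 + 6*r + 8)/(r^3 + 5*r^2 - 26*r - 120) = (r + 2)/(r^2 + r - 30)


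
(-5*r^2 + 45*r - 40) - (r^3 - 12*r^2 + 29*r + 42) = -r^3 + 7*r^2 + 16*r - 82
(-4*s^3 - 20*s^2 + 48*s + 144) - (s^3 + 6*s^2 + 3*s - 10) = -5*s^3 - 26*s^2 + 45*s + 154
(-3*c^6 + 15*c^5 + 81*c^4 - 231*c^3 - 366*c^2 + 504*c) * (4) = -12*c^6 + 60*c^5 + 324*c^4 - 924*c^3 - 1464*c^2 + 2016*c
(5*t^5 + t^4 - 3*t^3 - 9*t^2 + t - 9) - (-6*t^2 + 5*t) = 5*t^5 + t^4 - 3*t^3 - 3*t^2 - 4*t - 9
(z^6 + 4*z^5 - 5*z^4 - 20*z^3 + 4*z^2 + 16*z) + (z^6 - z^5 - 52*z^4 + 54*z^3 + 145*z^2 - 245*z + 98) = 2*z^6 + 3*z^5 - 57*z^4 + 34*z^3 + 149*z^2 - 229*z + 98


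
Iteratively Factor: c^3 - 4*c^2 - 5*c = (c + 1)*(c^2 - 5*c) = c*(c + 1)*(c - 5)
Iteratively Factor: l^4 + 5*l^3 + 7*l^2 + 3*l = (l + 1)*(l^3 + 4*l^2 + 3*l) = (l + 1)*(l + 3)*(l^2 + l) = l*(l + 1)*(l + 3)*(l + 1)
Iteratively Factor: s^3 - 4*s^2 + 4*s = (s)*(s^2 - 4*s + 4) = s*(s - 2)*(s - 2)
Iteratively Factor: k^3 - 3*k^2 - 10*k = (k)*(k^2 - 3*k - 10) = k*(k - 5)*(k + 2)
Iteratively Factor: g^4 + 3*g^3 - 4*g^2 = (g - 1)*(g^3 + 4*g^2) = g*(g - 1)*(g^2 + 4*g) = g*(g - 1)*(g + 4)*(g)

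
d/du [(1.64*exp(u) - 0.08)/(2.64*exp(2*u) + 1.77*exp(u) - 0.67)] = (-4.3296*exp(2*u) + 0.4224*exp(u) - 0.9572)*exp(u)/(6.9696*exp(4*u) + 9.3456*exp(3*u) - 0.4047*exp(2*u) - 2.3718*exp(u) + 0.4489)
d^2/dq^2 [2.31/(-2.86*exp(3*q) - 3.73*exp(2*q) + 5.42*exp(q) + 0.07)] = (-2.31*(8.58*exp(2*q) + 7.46*exp(q) - 5.42)*(17.16*exp(2*q) + 14.92*exp(q) - 10.84)*exp(q) + (59.4594*exp(2*q) + 34.4652*exp(q) - 12.5202)*(2.86*exp(3*q) + 3.73*exp(2*q) - 5.42*exp(q) - 0.07))*exp(q)/(2.86*exp(3*q) + 3.73*exp(2*q) - 5.42*exp(q) - 0.07)^3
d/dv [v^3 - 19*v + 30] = 3*v^2 - 19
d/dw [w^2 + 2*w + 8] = 2*w + 2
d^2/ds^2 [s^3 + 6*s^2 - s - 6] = 6*s + 12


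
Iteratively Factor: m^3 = (m)*(m^2) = m^2*(m)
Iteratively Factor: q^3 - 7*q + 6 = (q + 3)*(q^2 - 3*q + 2) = (q - 2)*(q + 3)*(q - 1)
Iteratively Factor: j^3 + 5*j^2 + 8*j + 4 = (j + 1)*(j^2 + 4*j + 4) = (j + 1)*(j + 2)*(j + 2)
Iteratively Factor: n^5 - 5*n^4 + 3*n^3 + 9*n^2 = (n - 3)*(n^4 - 2*n^3 - 3*n^2) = n*(n - 3)*(n^3 - 2*n^2 - 3*n) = n*(n - 3)*(n + 1)*(n^2 - 3*n) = n*(n - 3)^2*(n + 1)*(n)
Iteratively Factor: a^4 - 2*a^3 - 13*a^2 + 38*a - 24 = (a - 2)*(a^3 - 13*a + 12) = (a - 2)*(a - 1)*(a^2 + a - 12) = (a - 2)*(a - 1)*(a + 4)*(a - 3)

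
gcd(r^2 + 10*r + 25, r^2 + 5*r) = r + 5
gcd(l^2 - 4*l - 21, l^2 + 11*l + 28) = 1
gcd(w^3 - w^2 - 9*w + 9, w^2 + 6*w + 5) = 1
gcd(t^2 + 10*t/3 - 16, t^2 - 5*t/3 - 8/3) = t - 8/3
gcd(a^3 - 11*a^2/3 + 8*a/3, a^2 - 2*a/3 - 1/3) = a - 1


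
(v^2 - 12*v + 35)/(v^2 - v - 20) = (v - 7)/(v + 4)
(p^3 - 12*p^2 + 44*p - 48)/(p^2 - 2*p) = p - 10 + 24/p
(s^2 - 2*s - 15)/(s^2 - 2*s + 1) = (s^2 - 2*s - 15)/(s^2 - 2*s + 1)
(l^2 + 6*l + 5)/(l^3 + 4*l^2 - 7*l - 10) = 1/(l - 2)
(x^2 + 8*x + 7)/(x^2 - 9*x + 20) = (x^2 + 8*x + 7)/(x^2 - 9*x + 20)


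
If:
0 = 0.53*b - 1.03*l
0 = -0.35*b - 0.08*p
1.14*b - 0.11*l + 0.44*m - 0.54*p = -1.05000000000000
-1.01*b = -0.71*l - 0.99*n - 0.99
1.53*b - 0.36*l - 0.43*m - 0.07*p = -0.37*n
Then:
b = -0.12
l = -0.06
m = -1.41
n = -1.08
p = 0.55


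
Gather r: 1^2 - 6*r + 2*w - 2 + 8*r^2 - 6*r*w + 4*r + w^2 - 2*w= 8*r^2 + r*(-6*w - 2) + w^2 - 1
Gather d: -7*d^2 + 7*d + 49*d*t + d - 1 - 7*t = -7*d^2 + d*(49*t + 8) - 7*t - 1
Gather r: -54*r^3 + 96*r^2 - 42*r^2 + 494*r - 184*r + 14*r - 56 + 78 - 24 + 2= -54*r^3 + 54*r^2 + 324*r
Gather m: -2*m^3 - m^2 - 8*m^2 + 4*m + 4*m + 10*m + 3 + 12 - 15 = -2*m^3 - 9*m^2 + 18*m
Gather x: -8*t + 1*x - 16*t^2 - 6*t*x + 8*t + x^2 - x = -16*t^2 - 6*t*x + x^2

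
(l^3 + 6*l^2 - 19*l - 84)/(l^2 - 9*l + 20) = (l^2 + 10*l + 21)/(l - 5)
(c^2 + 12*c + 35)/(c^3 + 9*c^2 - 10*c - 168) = (c + 5)/(c^2 + 2*c - 24)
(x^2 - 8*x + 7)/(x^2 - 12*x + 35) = (x - 1)/(x - 5)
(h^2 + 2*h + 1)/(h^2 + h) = (h + 1)/h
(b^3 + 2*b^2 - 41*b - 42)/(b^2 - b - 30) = (b^2 + 8*b + 7)/(b + 5)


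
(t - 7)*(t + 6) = t^2 - t - 42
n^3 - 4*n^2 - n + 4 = (n - 4)*(n - 1)*(n + 1)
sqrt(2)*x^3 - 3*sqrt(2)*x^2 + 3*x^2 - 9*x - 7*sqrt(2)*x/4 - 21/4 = (x - 7/2)*(x + 3*sqrt(2)/2)*(sqrt(2)*x + sqrt(2)/2)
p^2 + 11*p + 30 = (p + 5)*(p + 6)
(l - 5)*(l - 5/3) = l^2 - 20*l/3 + 25/3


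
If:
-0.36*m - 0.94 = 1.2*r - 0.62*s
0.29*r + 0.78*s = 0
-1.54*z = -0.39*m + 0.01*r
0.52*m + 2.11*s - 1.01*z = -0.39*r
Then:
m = -0.70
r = -0.48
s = 0.18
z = -0.18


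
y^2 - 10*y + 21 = (y - 7)*(y - 3)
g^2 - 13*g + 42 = (g - 7)*(g - 6)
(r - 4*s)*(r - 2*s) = r^2 - 6*r*s + 8*s^2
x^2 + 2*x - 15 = (x - 3)*(x + 5)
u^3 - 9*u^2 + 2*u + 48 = (u - 8)*(u - 3)*(u + 2)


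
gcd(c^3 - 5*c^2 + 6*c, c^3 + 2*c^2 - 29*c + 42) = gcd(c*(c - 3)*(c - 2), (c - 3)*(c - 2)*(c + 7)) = c^2 - 5*c + 6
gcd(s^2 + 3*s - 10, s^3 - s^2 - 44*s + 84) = s - 2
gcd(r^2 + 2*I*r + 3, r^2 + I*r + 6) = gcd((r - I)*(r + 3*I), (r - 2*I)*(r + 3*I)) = r + 3*I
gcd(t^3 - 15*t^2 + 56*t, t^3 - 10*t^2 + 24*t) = t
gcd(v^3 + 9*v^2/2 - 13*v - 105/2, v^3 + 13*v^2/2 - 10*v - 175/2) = v^2 + 3*v/2 - 35/2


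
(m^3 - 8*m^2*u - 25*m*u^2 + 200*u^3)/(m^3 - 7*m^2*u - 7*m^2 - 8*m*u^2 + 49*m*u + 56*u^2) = (m^2 - 25*u^2)/(m^2 + m*u - 7*m - 7*u)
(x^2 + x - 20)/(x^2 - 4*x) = (x + 5)/x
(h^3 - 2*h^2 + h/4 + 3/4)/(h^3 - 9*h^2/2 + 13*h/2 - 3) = (h + 1/2)/(h - 2)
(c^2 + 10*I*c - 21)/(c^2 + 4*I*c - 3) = (c + 7*I)/(c + I)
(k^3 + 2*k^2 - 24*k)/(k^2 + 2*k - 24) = k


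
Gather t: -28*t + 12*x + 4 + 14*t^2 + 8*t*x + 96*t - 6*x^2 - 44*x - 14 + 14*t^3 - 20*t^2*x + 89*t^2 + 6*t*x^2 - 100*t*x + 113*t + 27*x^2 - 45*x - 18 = 14*t^3 + t^2*(103 - 20*x) + t*(6*x^2 - 92*x + 181) + 21*x^2 - 77*x - 28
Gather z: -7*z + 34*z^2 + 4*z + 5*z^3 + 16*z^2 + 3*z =5*z^3 + 50*z^2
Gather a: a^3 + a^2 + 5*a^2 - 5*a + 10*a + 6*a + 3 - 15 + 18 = a^3 + 6*a^2 + 11*a + 6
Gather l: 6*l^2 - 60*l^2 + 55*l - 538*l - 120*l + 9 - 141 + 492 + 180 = -54*l^2 - 603*l + 540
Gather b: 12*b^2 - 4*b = 12*b^2 - 4*b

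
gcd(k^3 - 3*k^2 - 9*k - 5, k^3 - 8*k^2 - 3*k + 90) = k - 5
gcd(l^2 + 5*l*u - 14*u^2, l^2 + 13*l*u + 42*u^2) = l + 7*u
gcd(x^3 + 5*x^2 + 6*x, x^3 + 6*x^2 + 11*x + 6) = x^2 + 5*x + 6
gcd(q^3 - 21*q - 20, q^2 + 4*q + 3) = q + 1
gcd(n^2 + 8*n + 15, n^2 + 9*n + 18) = n + 3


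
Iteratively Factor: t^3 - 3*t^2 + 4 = (t + 1)*(t^2 - 4*t + 4) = (t - 2)*(t + 1)*(t - 2)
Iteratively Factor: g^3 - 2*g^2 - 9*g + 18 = (g - 2)*(g^2 - 9) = (g - 2)*(g + 3)*(g - 3)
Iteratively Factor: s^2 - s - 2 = (s - 2)*(s + 1)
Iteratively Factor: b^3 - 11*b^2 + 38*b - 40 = (b - 2)*(b^2 - 9*b + 20) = (b - 5)*(b - 2)*(b - 4)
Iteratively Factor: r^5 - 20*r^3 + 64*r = (r - 2)*(r^4 + 2*r^3 - 16*r^2 - 32*r) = (r - 4)*(r - 2)*(r^3 + 6*r^2 + 8*r) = (r - 4)*(r - 2)*(r + 2)*(r^2 + 4*r) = r*(r - 4)*(r - 2)*(r + 2)*(r + 4)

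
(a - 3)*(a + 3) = a^2 - 9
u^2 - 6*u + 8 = (u - 4)*(u - 2)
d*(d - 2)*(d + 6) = d^3 + 4*d^2 - 12*d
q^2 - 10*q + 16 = (q - 8)*(q - 2)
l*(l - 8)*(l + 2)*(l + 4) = l^4 - 2*l^3 - 40*l^2 - 64*l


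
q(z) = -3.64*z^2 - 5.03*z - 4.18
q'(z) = -7.28*z - 5.03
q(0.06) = -4.49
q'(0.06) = -5.47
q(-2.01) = -8.78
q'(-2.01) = 9.60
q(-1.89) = -7.68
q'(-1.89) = 8.73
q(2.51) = -39.74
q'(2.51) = -23.30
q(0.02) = -4.28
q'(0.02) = -5.18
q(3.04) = -53.11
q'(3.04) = -27.16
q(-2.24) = -11.18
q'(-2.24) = 11.28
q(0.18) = -5.20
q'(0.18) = -6.34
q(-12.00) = -467.98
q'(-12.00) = 82.33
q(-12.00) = -467.98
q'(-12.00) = 82.33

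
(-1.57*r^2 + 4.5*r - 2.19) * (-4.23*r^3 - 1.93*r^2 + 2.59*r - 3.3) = 6.6411*r^5 - 16.0049*r^4 - 3.4876*r^3 + 21.0627*r^2 - 20.5221*r + 7.227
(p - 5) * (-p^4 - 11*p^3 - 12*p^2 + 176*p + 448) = -p^5 - 6*p^4 + 43*p^3 + 236*p^2 - 432*p - 2240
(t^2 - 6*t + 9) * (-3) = -3*t^2 + 18*t - 27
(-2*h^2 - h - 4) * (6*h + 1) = -12*h^3 - 8*h^2 - 25*h - 4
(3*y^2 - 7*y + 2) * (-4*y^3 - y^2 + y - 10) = -12*y^5 + 25*y^4 + 2*y^3 - 39*y^2 + 72*y - 20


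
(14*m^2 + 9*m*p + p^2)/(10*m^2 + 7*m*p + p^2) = (7*m + p)/(5*m + p)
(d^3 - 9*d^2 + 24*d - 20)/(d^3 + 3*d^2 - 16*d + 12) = (d^2 - 7*d + 10)/(d^2 + 5*d - 6)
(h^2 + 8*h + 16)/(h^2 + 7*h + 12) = (h + 4)/(h + 3)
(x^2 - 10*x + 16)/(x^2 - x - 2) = (x - 8)/(x + 1)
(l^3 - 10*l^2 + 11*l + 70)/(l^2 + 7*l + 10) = (l^2 - 12*l + 35)/(l + 5)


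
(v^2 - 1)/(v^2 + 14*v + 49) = (v^2 - 1)/(v^2 + 14*v + 49)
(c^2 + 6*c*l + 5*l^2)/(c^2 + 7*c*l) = (c^2 + 6*c*l + 5*l^2)/(c*(c + 7*l))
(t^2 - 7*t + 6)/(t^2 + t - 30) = (t^2 - 7*t + 6)/(t^2 + t - 30)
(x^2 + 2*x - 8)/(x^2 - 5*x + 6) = (x + 4)/(x - 3)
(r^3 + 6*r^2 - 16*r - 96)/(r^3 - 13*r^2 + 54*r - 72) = (r^2 + 10*r + 24)/(r^2 - 9*r + 18)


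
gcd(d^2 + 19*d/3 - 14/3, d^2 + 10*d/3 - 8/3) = d - 2/3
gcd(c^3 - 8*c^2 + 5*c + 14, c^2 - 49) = c - 7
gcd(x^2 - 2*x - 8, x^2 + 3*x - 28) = x - 4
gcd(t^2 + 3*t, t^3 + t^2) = t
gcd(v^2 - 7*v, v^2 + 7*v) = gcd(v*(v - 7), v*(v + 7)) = v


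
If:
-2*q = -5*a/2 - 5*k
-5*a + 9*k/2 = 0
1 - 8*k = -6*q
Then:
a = -18/275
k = -4/55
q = -29/110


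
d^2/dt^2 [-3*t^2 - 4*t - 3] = -6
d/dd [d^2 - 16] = 2*d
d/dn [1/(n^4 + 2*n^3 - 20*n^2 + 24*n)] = 2*(-2*n^3 - 3*n^2 + 20*n - 12)/(n^2*(n^3 + 2*n^2 - 20*n + 24)^2)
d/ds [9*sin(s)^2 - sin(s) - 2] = (18*sin(s) - 1)*cos(s)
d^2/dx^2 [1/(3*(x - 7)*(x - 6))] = 2*((x - 7)^2 + (x - 7)*(x - 6) + (x - 6)^2)/(3*(x - 7)^3*(x - 6)^3)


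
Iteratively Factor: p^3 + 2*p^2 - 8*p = (p - 2)*(p^2 + 4*p) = p*(p - 2)*(p + 4)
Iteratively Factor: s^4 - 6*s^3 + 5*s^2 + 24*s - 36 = (s - 2)*(s^3 - 4*s^2 - 3*s + 18) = (s - 2)*(s + 2)*(s^2 - 6*s + 9) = (s - 3)*(s - 2)*(s + 2)*(s - 3)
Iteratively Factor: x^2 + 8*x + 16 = (x + 4)*(x + 4)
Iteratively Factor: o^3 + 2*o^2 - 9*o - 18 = (o + 3)*(o^2 - o - 6) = (o - 3)*(o + 3)*(o + 2)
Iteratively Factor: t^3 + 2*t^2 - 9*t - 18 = (t - 3)*(t^2 + 5*t + 6) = (t - 3)*(t + 2)*(t + 3)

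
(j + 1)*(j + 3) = j^2 + 4*j + 3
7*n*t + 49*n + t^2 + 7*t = (7*n + t)*(t + 7)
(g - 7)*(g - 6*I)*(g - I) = g^3 - 7*g^2 - 7*I*g^2 - 6*g + 49*I*g + 42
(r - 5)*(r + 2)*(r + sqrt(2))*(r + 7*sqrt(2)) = r^4 - 3*r^3 + 8*sqrt(2)*r^3 - 24*sqrt(2)*r^2 + 4*r^2 - 80*sqrt(2)*r - 42*r - 140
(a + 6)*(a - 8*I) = a^2 + 6*a - 8*I*a - 48*I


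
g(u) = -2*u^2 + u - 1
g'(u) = 1 - 4*u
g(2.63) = -12.20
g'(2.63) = -9.52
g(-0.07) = -1.08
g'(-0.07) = 1.28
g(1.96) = -6.72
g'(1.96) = -6.84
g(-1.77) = -9.04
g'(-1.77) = 8.08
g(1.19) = -2.64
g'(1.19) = -3.76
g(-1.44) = -6.59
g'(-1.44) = 6.76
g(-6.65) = -96.10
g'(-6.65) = 27.60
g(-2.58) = -16.89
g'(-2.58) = 11.32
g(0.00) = -1.00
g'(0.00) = 1.00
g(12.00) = -277.00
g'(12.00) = -47.00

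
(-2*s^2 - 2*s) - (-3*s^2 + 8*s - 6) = s^2 - 10*s + 6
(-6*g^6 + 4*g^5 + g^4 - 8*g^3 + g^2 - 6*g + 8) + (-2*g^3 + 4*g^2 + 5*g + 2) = -6*g^6 + 4*g^5 + g^4 - 10*g^3 + 5*g^2 - g + 10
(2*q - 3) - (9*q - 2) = -7*q - 1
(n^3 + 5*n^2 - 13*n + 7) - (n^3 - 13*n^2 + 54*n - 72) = 18*n^2 - 67*n + 79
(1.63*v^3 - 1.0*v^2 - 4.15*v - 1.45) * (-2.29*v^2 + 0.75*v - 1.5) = -3.7327*v^5 + 3.5125*v^4 + 6.3085*v^3 + 1.708*v^2 + 5.1375*v + 2.175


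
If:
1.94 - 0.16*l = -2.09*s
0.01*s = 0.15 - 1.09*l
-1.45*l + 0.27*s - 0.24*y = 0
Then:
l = 0.15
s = -0.92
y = -1.91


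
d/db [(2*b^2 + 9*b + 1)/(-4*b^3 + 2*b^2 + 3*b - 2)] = (8*b^4 + 72*b^3 - 12*b - 21)/(16*b^6 - 16*b^5 - 20*b^4 + 28*b^3 + b^2 - 12*b + 4)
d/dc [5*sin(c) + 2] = 5*cos(c)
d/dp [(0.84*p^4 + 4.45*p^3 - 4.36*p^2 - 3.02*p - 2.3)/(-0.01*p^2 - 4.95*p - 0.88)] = (-0.0168*p^5 - 12.5185*p^4 - 47.0118*p^3 + 9.8038*p^2 + 7.6276*p - 8.7274)/(0.0001*p^4 + 0.099*p^3 + 24.5201*p^2 + 8.712*p + 0.7744)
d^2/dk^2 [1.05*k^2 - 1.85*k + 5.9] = 2.10000000000000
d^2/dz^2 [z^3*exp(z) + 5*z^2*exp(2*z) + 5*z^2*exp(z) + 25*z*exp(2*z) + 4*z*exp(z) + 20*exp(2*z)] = (z^3 + 20*z^2*exp(z) + 11*z^2 + 140*z*exp(z) + 30*z + 190*exp(z) + 18)*exp(z)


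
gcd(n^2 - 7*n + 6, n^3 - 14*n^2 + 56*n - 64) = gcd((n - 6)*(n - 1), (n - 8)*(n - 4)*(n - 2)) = 1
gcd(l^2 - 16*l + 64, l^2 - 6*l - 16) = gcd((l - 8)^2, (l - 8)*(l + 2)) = l - 8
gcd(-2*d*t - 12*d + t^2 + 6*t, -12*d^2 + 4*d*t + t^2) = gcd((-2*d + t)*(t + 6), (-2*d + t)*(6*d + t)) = -2*d + t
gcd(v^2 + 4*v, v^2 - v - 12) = 1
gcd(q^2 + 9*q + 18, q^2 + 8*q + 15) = q + 3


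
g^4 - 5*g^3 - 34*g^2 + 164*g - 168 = (g - 7)*(g - 2)^2*(g + 6)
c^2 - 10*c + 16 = (c - 8)*(c - 2)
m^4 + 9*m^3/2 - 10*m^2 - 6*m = m*(m - 2)*(m + 1/2)*(m + 6)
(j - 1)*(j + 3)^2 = j^3 + 5*j^2 + 3*j - 9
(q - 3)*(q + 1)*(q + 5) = q^3 + 3*q^2 - 13*q - 15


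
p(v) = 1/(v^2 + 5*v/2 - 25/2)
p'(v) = (-2*v - 5/2)/(v^2 + 5*v/2 - 25/2)^2 = 2*(-4*v - 5)/(2*v^2 + 5*v - 25)^2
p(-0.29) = -0.08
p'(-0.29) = -0.01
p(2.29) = -0.65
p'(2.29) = -3.02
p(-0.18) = -0.08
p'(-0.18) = -0.01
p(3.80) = 0.09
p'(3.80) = -0.08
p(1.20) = -0.12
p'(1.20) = -0.08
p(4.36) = 0.06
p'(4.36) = -0.04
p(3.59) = 0.11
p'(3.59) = -0.11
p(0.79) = -0.10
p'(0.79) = -0.04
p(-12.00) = 0.01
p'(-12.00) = 0.00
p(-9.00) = 0.02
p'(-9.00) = 0.01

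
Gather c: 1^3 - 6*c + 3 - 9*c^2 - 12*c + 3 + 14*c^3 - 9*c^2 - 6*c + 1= 14*c^3 - 18*c^2 - 24*c + 8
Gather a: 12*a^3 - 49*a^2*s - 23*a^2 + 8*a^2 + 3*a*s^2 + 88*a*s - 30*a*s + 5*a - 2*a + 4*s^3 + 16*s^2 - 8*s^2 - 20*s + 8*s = 12*a^3 + a^2*(-49*s - 15) + a*(3*s^2 + 58*s + 3) + 4*s^3 + 8*s^2 - 12*s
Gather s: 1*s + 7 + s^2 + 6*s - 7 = s^2 + 7*s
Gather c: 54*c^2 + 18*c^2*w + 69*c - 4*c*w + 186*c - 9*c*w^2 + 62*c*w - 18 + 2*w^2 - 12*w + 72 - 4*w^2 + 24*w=c^2*(18*w + 54) + c*(-9*w^2 + 58*w + 255) - 2*w^2 + 12*w + 54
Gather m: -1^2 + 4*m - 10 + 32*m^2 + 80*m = 32*m^2 + 84*m - 11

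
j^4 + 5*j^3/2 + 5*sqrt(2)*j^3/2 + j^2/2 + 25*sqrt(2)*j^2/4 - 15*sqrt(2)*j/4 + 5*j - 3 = (j - 1/2)*(j + 3)*(j + sqrt(2)/2)*(j + 2*sqrt(2))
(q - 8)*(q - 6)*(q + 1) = q^3 - 13*q^2 + 34*q + 48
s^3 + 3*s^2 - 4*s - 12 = (s - 2)*(s + 2)*(s + 3)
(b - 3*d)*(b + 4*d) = b^2 + b*d - 12*d^2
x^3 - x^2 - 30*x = x*(x - 6)*(x + 5)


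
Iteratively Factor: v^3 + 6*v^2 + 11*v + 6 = (v + 1)*(v^2 + 5*v + 6) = (v + 1)*(v + 3)*(v + 2)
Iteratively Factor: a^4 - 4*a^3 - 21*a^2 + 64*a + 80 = (a - 4)*(a^3 - 21*a - 20) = (a - 4)*(a + 4)*(a^2 - 4*a - 5) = (a - 4)*(a + 1)*(a + 4)*(a - 5)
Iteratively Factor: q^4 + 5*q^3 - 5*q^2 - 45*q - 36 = (q - 3)*(q^3 + 8*q^2 + 19*q + 12) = (q - 3)*(q + 4)*(q^2 + 4*q + 3) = (q - 3)*(q + 1)*(q + 4)*(q + 3)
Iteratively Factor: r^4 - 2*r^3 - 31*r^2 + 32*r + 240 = (r - 4)*(r^3 + 2*r^2 - 23*r - 60) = (r - 5)*(r - 4)*(r^2 + 7*r + 12) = (r - 5)*(r - 4)*(r + 4)*(r + 3)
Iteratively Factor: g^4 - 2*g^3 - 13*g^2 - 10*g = (g + 2)*(g^3 - 4*g^2 - 5*g) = (g + 1)*(g + 2)*(g^2 - 5*g) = (g - 5)*(g + 1)*(g + 2)*(g)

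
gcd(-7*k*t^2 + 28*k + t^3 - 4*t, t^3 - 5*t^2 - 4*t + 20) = t^2 - 4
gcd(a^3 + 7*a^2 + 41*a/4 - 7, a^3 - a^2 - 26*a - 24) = a + 4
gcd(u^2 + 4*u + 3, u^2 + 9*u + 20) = 1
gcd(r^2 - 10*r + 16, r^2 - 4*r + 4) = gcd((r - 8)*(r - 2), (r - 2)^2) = r - 2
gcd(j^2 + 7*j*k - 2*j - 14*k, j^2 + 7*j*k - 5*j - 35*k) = j + 7*k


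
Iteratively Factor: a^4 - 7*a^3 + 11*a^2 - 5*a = (a - 1)*(a^3 - 6*a^2 + 5*a) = (a - 5)*(a - 1)*(a^2 - a) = a*(a - 5)*(a - 1)*(a - 1)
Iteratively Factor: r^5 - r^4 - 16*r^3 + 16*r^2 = (r)*(r^4 - r^3 - 16*r^2 + 16*r) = r*(r + 4)*(r^3 - 5*r^2 + 4*r) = r*(r - 1)*(r + 4)*(r^2 - 4*r) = r*(r - 4)*(r - 1)*(r + 4)*(r)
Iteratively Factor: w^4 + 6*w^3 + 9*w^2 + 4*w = (w + 4)*(w^3 + 2*w^2 + w) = (w + 1)*(w + 4)*(w^2 + w) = (w + 1)^2*(w + 4)*(w)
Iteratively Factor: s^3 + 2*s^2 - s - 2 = (s + 1)*(s^2 + s - 2) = (s - 1)*(s + 1)*(s + 2)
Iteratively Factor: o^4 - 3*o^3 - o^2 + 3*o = (o + 1)*(o^3 - 4*o^2 + 3*o) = o*(o + 1)*(o^2 - 4*o + 3) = o*(o - 3)*(o + 1)*(o - 1)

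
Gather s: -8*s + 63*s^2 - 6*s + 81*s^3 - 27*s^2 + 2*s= 81*s^3 + 36*s^2 - 12*s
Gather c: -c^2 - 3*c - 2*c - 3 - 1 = -c^2 - 5*c - 4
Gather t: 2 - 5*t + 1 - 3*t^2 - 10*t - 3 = -3*t^2 - 15*t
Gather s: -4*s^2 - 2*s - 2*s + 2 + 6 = -4*s^2 - 4*s + 8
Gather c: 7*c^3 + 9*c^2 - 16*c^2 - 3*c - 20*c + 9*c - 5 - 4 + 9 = 7*c^3 - 7*c^2 - 14*c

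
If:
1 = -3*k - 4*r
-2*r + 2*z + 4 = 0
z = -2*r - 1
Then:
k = -7/9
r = 1/3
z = -5/3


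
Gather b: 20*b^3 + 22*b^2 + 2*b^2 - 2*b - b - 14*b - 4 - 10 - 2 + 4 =20*b^3 + 24*b^2 - 17*b - 12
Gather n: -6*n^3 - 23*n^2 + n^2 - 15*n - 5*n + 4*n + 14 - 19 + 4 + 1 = -6*n^3 - 22*n^2 - 16*n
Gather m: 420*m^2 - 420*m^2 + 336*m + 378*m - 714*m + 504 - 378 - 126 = 0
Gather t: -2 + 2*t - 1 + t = 3*t - 3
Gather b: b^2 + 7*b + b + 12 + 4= b^2 + 8*b + 16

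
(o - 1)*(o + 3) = o^2 + 2*o - 3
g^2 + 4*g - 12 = (g - 2)*(g + 6)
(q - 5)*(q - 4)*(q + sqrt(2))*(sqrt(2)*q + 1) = sqrt(2)*q^4 - 9*sqrt(2)*q^3 + 3*q^3 - 27*q^2 + 21*sqrt(2)*q^2 - 9*sqrt(2)*q + 60*q + 20*sqrt(2)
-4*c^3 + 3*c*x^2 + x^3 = (-c + x)*(2*c + x)^2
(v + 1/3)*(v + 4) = v^2 + 13*v/3 + 4/3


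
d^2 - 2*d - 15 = (d - 5)*(d + 3)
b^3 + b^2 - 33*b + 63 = (b - 3)^2*(b + 7)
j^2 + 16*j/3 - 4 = (j - 2/3)*(j + 6)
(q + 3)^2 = q^2 + 6*q + 9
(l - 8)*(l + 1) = l^2 - 7*l - 8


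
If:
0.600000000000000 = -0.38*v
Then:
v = -1.58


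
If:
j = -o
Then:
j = -o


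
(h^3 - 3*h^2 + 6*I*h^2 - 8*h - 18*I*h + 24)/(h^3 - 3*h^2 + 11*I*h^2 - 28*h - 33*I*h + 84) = (h + 2*I)/(h + 7*I)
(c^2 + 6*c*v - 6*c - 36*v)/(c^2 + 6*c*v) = (c - 6)/c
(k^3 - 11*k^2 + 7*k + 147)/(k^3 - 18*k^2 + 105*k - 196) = (k + 3)/(k - 4)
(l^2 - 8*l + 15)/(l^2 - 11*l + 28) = (l^2 - 8*l + 15)/(l^2 - 11*l + 28)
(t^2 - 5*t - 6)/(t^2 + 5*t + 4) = (t - 6)/(t + 4)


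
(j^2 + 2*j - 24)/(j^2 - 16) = (j + 6)/(j + 4)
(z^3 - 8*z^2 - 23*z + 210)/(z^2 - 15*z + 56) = (z^2 - z - 30)/(z - 8)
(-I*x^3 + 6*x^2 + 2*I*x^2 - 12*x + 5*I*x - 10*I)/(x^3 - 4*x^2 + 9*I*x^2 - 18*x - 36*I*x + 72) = (-I*x^3 + x^2*(6 + 2*I) + x*(-12 + 5*I) - 10*I)/(x^3 + x^2*(-4 + 9*I) + x*(-18 - 36*I) + 72)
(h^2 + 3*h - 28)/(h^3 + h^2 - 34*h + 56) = 1/(h - 2)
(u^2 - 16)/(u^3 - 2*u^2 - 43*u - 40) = (16 - u^2)/(-u^3 + 2*u^2 + 43*u + 40)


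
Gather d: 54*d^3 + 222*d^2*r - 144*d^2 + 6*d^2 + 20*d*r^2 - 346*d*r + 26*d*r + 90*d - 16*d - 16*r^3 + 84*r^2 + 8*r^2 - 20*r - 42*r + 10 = 54*d^3 + d^2*(222*r - 138) + d*(20*r^2 - 320*r + 74) - 16*r^3 + 92*r^2 - 62*r + 10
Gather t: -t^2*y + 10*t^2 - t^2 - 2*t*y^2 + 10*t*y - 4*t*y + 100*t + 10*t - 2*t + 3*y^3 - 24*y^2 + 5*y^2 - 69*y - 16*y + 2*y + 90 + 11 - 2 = t^2*(9 - y) + t*(-2*y^2 + 6*y + 108) + 3*y^3 - 19*y^2 - 83*y + 99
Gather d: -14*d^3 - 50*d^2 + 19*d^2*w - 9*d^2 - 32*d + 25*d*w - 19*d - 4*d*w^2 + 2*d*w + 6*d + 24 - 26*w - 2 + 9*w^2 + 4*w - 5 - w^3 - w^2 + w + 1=-14*d^3 + d^2*(19*w - 59) + d*(-4*w^2 + 27*w - 45) - w^3 + 8*w^2 - 21*w + 18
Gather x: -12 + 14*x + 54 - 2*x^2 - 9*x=-2*x^2 + 5*x + 42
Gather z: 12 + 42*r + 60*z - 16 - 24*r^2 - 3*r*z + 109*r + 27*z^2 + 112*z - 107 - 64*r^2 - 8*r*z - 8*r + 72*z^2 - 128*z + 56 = -88*r^2 + 143*r + 99*z^2 + z*(44 - 11*r) - 55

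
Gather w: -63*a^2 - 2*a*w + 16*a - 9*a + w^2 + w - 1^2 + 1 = -63*a^2 + 7*a + w^2 + w*(1 - 2*a)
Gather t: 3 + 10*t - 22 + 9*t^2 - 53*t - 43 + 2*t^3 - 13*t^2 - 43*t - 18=2*t^3 - 4*t^2 - 86*t - 80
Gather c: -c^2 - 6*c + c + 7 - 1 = -c^2 - 5*c + 6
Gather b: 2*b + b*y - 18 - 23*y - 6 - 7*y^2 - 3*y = b*(y + 2) - 7*y^2 - 26*y - 24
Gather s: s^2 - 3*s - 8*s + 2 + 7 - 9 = s^2 - 11*s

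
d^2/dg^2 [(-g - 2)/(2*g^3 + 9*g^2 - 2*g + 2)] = 2*(-4*(g + 2)*(3*g^2 + 9*g - 1)^2 + (6*g^2 + 18*g + 3*(g + 2)*(2*g + 3) - 2)*(2*g^3 + 9*g^2 - 2*g + 2))/(2*g^3 + 9*g^2 - 2*g + 2)^3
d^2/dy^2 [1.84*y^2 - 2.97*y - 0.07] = 3.68000000000000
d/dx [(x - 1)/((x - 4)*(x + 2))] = (-x^2 + 2*x - 10)/(x^4 - 4*x^3 - 12*x^2 + 32*x + 64)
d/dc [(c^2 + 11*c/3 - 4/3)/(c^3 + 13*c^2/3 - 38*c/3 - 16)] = (-9*c^4 - 66*c^3 - 221*c^2 - 184*c - 680)/(9*c^6 + 78*c^5 - 59*c^4 - 1276*c^3 + 196*c^2 + 3648*c + 2304)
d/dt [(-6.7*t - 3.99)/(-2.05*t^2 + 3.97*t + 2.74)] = (13.735*t^2 - 26.599*t - (4.1*t - 3.97)*(6.7*t + 3.99) - 18.358)/(-2.05*t^2 + 3.97*t + 2.74)^2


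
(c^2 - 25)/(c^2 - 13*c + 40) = (c + 5)/(c - 8)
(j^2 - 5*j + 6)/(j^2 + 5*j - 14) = (j - 3)/(j + 7)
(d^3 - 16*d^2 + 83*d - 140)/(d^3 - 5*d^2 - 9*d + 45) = (d^2 - 11*d + 28)/(d^2 - 9)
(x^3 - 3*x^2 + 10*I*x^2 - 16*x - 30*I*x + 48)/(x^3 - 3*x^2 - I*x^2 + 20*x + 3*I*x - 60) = (x^2 + 10*I*x - 16)/(x^2 - I*x + 20)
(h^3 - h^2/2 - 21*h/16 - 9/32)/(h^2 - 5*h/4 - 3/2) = (8*h^2 - 10*h - 3)/(8*(h - 2))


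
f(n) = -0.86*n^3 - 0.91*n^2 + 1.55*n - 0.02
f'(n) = -2.58*n^2 - 1.82*n + 1.55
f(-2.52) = 4.06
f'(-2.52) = -10.25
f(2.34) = -12.39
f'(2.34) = -16.84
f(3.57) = -45.21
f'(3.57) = -37.83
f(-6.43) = 181.02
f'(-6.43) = -93.42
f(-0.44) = -0.80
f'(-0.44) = 1.85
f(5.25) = -141.41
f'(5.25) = -79.12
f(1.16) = -0.79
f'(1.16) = -4.03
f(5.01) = -123.24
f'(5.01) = -72.33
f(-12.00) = 1336.42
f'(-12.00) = -348.13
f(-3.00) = 10.36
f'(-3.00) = -16.21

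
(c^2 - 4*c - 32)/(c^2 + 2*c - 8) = (c - 8)/(c - 2)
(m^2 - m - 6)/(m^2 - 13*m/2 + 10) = 2*(m^2 - m - 6)/(2*m^2 - 13*m + 20)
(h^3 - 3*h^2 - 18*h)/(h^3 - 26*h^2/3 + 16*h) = 3*(h + 3)/(3*h - 8)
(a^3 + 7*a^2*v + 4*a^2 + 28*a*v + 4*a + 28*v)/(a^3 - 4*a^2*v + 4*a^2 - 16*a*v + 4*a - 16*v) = (-a - 7*v)/(-a + 4*v)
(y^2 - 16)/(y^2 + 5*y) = (y^2 - 16)/(y*(y + 5))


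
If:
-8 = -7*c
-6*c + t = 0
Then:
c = 8/7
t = 48/7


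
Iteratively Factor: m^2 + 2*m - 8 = (m + 4)*(m - 2)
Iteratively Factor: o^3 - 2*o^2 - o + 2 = (o + 1)*(o^2 - 3*o + 2) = (o - 2)*(o + 1)*(o - 1)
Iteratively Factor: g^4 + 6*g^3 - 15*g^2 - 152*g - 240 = (g + 4)*(g^3 + 2*g^2 - 23*g - 60) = (g + 4)^2*(g^2 - 2*g - 15) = (g + 3)*(g + 4)^2*(g - 5)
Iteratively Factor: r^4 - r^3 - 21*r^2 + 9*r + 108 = (r + 3)*(r^3 - 4*r^2 - 9*r + 36) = (r + 3)^2*(r^2 - 7*r + 12) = (r - 4)*(r + 3)^2*(r - 3)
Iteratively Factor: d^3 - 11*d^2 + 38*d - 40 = (d - 5)*(d^2 - 6*d + 8) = (d - 5)*(d - 2)*(d - 4)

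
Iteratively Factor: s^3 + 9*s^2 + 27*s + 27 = (s + 3)*(s^2 + 6*s + 9) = (s + 3)^2*(s + 3)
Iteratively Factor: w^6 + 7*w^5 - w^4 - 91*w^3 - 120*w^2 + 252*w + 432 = (w - 3)*(w^5 + 10*w^4 + 29*w^3 - 4*w^2 - 132*w - 144) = (w - 3)*(w + 3)*(w^4 + 7*w^3 + 8*w^2 - 28*w - 48) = (w - 3)*(w - 2)*(w + 3)*(w^3 + 9*w^2 + 26*w + 24) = (w - 3)*(w - 2)*(w + 3)^2*(w^2 + 6*w + 8) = (w - 3)*(w - 2)*(w + 2)*(w + 3)^2*(w + 4)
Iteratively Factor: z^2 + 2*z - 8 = (z + 4)*(z - 2)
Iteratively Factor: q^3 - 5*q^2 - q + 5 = (q - 5)*(q^2 - 1) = (q - 5)*(q - 1)*(q + 1)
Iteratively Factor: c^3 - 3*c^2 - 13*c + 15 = (c + 3)*(c^2 - 6*c + 5) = (c - 5)*(c + 3)*(c - 1)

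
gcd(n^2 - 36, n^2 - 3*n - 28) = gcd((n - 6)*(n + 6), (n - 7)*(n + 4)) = 1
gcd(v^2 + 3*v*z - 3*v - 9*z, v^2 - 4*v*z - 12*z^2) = 1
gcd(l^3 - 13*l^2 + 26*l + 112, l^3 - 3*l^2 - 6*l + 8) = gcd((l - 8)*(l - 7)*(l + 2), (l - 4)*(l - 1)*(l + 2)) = l + 2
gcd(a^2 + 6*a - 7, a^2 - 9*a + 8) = a - 1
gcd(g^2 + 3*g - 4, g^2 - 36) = 1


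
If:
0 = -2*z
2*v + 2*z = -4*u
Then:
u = -v/2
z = 0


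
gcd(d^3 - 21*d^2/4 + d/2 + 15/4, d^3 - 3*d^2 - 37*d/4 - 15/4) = d - 5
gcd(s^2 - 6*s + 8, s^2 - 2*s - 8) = s - 4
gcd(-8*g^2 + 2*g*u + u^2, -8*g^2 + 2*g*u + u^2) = -8*g^2 + 2*g*u + u^2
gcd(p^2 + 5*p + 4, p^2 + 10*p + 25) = 1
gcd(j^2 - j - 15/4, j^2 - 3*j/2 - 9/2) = j + 3/2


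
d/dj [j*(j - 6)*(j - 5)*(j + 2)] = 4*j^3 - 27*j^2 + 16*j + 60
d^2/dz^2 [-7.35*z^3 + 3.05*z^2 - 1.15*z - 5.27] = 6.1 - 44.1*z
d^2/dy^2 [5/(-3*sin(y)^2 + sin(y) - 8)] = 5*(36*sin(y)^4 - 9*sin(y)^3 - 149*sin(y)^2 + 26*sin(y) + 46)/(3*sin(y)^2 - sin(y) + 8)^3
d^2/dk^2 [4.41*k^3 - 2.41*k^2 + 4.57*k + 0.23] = 26.46*k - 4.82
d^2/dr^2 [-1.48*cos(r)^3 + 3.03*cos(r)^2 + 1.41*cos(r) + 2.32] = -0.300000000000001*cos(r) - 6.06*cos(2*r) + 3.33*cos(3*r)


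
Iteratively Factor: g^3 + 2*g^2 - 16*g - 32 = (g - 4)*(g^2 + 6*g + 8) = (g - 4)*(g + 2)*(g + 4)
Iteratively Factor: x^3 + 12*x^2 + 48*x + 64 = (x + 4)*(x^2 + 8*x + 16) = (x + 4)^2*(x + 4)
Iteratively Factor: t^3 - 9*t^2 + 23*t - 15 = (t - 3)*(t^2 - 6*t + 5) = (t - 3)*(t - 1)*(t - 5)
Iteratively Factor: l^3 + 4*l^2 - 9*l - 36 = (l - 3)*(l^2 + 7*l + 12) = (l - 3)*(l + 3)*(l + 4)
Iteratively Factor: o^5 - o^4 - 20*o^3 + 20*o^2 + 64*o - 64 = (o + 2)*(o^4 - 3*o^3 - 14*o^2 + 48*o - 32) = (o - 4)*(o + 2)*(o^3 + o^2 - 10*o + 8) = (o - 4)*(o - 2)*(o + 2)*(o^2 + 3*o - 4) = (o - 4)*(o - 2)*(o + 2)*(o + 4)*(o - 1)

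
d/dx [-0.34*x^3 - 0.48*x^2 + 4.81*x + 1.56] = -1.02*x^2 - 0.96*x + 4.81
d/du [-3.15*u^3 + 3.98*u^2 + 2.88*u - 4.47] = -9.45*u^2 + 7.96*u + 2.88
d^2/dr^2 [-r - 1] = 0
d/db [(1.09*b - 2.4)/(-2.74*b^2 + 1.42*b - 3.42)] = (2.9866*b^2 - 13.152*b - 0.3198)/(7.5076*b^4 - 7.7816*b^3 + 20.758*b^2 - 9.7128*b + 11.6964)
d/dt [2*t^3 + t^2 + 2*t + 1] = 6*t^2 + 2*t + 2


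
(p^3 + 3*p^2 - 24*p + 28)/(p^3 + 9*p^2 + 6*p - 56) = (p - 2)/(p + 4)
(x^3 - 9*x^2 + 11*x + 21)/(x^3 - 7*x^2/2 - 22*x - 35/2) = 2*(x - 3)/(2*x + 5)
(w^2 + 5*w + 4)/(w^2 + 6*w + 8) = (w + 1)/(w + 2)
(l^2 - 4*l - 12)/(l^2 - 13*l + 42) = (l + 2)/(l - 7)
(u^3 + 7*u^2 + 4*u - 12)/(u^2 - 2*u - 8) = (u^2 + 5*u - 6)/(u - 4)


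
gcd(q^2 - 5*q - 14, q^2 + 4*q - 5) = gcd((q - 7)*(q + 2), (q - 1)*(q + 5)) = 1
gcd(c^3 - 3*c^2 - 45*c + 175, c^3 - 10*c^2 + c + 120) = c - 5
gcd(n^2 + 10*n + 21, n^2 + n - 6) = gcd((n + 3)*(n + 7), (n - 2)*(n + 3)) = n + 3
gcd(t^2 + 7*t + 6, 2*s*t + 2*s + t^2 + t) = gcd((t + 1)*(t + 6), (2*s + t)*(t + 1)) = t + 1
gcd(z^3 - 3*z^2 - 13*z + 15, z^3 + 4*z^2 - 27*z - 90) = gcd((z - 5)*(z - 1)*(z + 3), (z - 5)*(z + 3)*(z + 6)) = z^2 - 2*z - 15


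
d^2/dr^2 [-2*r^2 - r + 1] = -4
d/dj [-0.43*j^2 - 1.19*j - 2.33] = -0.86*j - 1.19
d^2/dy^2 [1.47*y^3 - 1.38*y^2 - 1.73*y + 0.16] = 8.82*y - 2.76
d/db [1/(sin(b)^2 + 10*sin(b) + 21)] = -2*(sin(b) + 5)*cos(b)/(sin(b)^2 + 10*sin(b) + 21)^2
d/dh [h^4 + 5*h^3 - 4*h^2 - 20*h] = 4*h^3 + 15*h^2 - 8*h - 20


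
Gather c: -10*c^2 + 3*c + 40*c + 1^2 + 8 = -10*c^2 + 43*c + 9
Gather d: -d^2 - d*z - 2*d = -d^2 + d*(-z - 2)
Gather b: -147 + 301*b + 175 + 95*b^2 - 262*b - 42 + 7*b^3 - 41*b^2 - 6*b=7*b^3 + 54*b^2 + 33*b - 14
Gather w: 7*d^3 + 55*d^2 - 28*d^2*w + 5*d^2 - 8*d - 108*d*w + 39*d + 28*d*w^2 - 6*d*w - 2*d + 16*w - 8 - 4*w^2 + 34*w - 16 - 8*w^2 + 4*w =7*d^3 + 60*d^2 + 29*d + w^2*(28*d - 12) + w*(-28*d^2 - 114*d + 54) - 24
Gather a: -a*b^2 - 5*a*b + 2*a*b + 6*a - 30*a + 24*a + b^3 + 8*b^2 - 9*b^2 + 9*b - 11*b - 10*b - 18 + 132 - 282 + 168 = a*(-b^2 - 3*b) + b^3 - b^2 - 12*b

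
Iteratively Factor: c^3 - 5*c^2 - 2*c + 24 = (c + 2)*(c^2 - 7*c + 12) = (c - 3)*(c + 2)*(c - 4)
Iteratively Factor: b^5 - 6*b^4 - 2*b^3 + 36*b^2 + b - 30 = (b - 5)*(b^4 - b^3 - 7*b^2 + b + 6) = (b - 5)*(b + 2)*(b^3 - 3*b^2 - b + 3) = (b - 5)*(b - 1)*(b + 2)*(b^2 - 2*b - 3) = (b - 5)*(b - 1)*(b + 1)*(b + 2)*(b - 3)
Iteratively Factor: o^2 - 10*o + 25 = (o - 5)*(o - 5)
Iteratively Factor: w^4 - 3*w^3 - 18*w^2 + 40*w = (w + 4)*(w^3 - 7*w^2 + 10*w) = w*(w + 4)*(w^2 - 7*w + 10) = w*(w - 5)*(w + 4)*(w - 2)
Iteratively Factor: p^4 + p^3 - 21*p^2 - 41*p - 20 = (p + 4)*(p^3 - 3*p^2 - 9*p - 5) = (p + 1)*(p + 4)*(p^2 - 4*p - 5) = (p - 5)*(p + 1)*(p + 4)*(p + 1)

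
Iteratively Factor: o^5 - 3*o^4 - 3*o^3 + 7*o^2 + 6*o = (o + 1)*(o^4 - 4*o^3 + o^2 + 6*o) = (o + 1)^2*(o^3 - 5*o^2 + 6*o) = (o - 2)*(o + 1)^2*(o^2 - 3*o) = (o - 3)*(o - 2)*(o + 1)^2*(o)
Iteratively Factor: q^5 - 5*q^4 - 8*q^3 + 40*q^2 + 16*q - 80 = (q - 5)*(q^4 - 8*q^2 + 16) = (q - 5)*(q + 2)*(q^3 - 2*q^2 - 4*q + 8) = (q - 5)*(q + 2)^2*(q^2 - 4*q + 4) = (q - 5)*(q - 2)*(q + 2)^2*(q - 2)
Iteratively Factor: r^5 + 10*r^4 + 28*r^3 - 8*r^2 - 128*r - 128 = (r + 4)*(r^4 + 6*r^3 + 4*r^2 - 24*r - 32) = (r + 2)*(r + 4)*(r^3 + 4*r^2 - 4*r - 16) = (r + 2)*(r + 4)^2*(r^2 - 4) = (r + 2)^2*(r + 4)^2*(r - 2)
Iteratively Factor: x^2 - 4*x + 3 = (x - 1)*(x - 3)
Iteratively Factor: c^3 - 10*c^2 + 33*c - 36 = (c - 3)*(c^2 - 7*c + 12) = (c - 4)*(c - 3)*(c - 3)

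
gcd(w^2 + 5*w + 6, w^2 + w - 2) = w + 2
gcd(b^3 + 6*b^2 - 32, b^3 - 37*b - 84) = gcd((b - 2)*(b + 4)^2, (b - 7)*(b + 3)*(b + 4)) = b + 4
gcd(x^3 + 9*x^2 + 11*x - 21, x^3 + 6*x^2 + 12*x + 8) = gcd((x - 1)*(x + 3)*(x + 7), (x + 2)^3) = 1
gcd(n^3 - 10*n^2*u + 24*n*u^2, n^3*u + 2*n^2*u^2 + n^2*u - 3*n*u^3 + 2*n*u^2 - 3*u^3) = 1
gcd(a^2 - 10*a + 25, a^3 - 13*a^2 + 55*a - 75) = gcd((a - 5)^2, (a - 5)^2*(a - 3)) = a^2 - 10*a + 25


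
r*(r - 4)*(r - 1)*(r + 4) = r^4 - r^3 - 16*r^2 + 16*r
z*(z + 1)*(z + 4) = z^3 + 5*z^2 + 4*z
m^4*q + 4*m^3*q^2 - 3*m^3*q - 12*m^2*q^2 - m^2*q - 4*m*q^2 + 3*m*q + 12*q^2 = (m - 3)*(m - 1)*(m + 4*q)*(m*q + q)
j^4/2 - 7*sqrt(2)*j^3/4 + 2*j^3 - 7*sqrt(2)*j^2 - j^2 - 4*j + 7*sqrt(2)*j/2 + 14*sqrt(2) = (j/2 + sqrt(2)/2)*(j + 4)*(j - 7*sqrt(2)/2)*(j - sqrt(2))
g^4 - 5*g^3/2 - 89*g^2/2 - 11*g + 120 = (g - 8)*(g - 3/2)*(g + 2)*(g + 5)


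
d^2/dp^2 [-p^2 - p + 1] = -2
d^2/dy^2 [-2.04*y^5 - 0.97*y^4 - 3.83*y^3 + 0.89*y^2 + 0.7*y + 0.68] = -40.8*y^3 - 11.64*y^2 - 22.98*y + 1.78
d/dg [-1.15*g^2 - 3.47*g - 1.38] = -2.3*g - 3.47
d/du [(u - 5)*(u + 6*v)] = 2*u + 6*v - 5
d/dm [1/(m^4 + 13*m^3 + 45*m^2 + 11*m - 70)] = (-4*m^3 - 39*m^2 - 90*m - 11)/(m^4 + 13*m^3 + 45*m^2 + 11*m - 70)^2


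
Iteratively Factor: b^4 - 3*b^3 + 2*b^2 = (b - 1)*(b^3 - 2*b^2) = (b - 2)*(b - 1)*(b^2) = b*(b - 2)*(b - 1)*(b)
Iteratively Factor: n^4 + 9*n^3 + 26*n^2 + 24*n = (n)*(n^3 + 9*n^2 + 26*n + 24) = n*(n + 4)*(n^2 + 5*n + 6) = n*(n + 3)*(n + 4)*(n + 2)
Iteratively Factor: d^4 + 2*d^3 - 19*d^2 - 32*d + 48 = (d - 4)*(d^3 + 6*d^2 + 5*d - 12) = (d - 4)*(d - 1)*(d^2 + 7*d + 12) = (d - 4)*(d - 1)*(d + 4)*(d + 3)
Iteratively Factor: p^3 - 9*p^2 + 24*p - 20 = (p - 5)*(p^2 - 4*p + 4) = (p - 5)*(p - 2)*(p - 2)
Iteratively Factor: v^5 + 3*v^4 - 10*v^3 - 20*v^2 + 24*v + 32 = (v - 2)*(v^4 + 5*v^3 - 20*v - 16) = (v - 2)*(v + 1)*(v^3 + 4*v^2 - 4*v - 16) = (v - 2)*(v + 1)*(v + 2)*(v^2 + 2*v - 8) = (v - 2)^2*(v + 1)*(v + 2)*(v + 4)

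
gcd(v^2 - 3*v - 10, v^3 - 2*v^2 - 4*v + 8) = v + 2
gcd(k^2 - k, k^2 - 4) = 1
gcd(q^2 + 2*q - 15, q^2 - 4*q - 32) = 1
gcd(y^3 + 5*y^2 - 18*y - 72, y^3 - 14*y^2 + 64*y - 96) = y - 4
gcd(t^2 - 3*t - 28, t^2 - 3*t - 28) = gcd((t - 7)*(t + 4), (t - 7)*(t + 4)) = t^2 - 3*t - 28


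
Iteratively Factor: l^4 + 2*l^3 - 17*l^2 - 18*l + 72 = (l - 2)*(l^3 + 4*l^2 - 9*l - 36) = (l - 2)*(l + 3)*(l^2 + l - 12) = (l - 3)*(l - 2)*(l + 3)*(l + 4)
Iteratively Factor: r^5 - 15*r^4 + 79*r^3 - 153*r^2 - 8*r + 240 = (r - 4)*(r^4 - 11*r^3 + 35*r^2 - 13*r - 60) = (r - 5)*(r - 4)*(r^3 - 6*r^2 + 5*r + 12) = (r - 5)*(r - 4)*(r + 1)*(r^2 - 7*r + 12) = (r - 5)*(r - 4)*(r - 3)*(r + 1)*(r - 4)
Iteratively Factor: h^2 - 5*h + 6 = (h - 3)*(h - 2)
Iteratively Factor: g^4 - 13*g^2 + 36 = (g - 2)*(g^3 + 2*g^2 - 9*g - 18) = (g - 2)*(g + 3)*(g^2 - g - 6) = (g - 2)*(g + 2)*(g + 3)*(g - 3)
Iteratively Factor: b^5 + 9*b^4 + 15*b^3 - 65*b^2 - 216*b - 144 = (b + 4)*(b^4 + 5*b^3 - 5*b^2 - 45*b - 36) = (b - 3)*(b + 4)*(b^3 + 8*b^2 + 19*b + 12) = (b - 3)*(b + 4)^2*(b^2 + 4*b + 3) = (b - 3)*(b + 3)*(b + 4)^2*(b + 1)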